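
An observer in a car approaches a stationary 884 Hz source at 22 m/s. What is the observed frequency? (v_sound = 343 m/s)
f_obs = f·(v + v_o)/v = 940.7 Hz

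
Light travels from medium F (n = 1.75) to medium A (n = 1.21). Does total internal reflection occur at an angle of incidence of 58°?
θc = arcsin(n₂/n₁) = 43.74°; 58° > θc, so yes — total internal reflection.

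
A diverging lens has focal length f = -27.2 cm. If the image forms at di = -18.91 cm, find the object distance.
1/do = 1/f − 1/di → do = 62.04 cm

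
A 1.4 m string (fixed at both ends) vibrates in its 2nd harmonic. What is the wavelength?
λₙ = 2L/n = 1.4 m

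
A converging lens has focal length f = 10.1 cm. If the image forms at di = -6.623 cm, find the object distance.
1/do = 1/f − 1/di → do = 4 cm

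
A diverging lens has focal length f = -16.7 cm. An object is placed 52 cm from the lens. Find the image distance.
1/di = 1/f − 1/do → di = -12.64 cm (virtual image)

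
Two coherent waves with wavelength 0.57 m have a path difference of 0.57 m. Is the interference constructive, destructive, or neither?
constructive — path difference = 1λ, a whole number of wavelengths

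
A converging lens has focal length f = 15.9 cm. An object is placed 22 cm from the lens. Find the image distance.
1/di = 1/f − 1/do → di = 57.34 cm (real image)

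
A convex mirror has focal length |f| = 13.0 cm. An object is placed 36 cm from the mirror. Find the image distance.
f = −13.0 cm (convex); 1/di = 1/f − 1/do → di = -9.551 cm (virtual image, behind mirror)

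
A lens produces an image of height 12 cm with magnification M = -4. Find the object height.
ho = |hi|/|M| = 3 cm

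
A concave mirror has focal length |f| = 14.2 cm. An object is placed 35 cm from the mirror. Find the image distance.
f = +14.2 cm (concave); 1/di = 1/f − 1/do → di = 23.89 cm (real image, in front of mirror)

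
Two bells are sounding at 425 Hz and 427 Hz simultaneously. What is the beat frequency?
2 Hz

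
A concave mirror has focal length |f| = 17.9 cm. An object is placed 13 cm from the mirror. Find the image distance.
f = +17.9 cm (concave); 1/di = 1/f − 1/do → di = -47.49 cm (virtual image, behind mirror)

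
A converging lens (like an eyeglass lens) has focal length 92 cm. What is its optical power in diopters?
P = 1/f = 1.087 D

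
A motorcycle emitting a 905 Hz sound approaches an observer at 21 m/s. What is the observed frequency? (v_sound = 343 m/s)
f_obs = f·v/(v − v_s) = 964 Hz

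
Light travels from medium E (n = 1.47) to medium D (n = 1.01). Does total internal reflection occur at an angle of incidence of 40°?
θc = arcsin(n₂/n₁) = 43.4°; 40° < θc, so no — the ray refracts.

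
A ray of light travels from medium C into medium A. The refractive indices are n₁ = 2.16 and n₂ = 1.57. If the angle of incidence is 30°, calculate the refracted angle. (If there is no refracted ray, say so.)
sin θ₂ = (n₁/n₂)·sin θ₁ = 0.6879 → θ₂ = 43.46°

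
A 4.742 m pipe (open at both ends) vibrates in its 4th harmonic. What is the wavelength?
λₙ = 2L/n = 2.371 m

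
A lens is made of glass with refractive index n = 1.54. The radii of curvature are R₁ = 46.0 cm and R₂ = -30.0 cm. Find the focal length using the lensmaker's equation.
1/f = (n − 1)(1/R₁ − 1/R₂) → f = 33.63 cm (converging lens)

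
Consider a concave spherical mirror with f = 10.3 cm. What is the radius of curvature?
R = 2|f| = 20.6 cm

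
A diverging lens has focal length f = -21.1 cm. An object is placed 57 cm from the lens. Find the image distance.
1/di = 1/f − 1/do → di = -15.4 cm (virtual image)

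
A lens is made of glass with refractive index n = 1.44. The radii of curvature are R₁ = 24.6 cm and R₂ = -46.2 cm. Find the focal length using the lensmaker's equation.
1/f = (n − 1)(1/R₁ − 1/R₂) → f = 36.48 cm (converging lens)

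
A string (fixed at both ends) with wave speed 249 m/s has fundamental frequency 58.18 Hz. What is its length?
L = v/(2f₁) = 2.14 m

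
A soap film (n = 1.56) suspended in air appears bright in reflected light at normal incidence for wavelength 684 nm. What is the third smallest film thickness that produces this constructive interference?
2nt = (m − ½)λ with m = 3 → t = (m − ½)λ/(2n) = 548.1 nm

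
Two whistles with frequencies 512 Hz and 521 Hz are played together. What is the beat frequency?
9 Hz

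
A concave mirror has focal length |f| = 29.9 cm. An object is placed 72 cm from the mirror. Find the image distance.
f = +29.9 cm (concave); 1/di = 1/f − 1/do → di = 51.14 cm (real image, in front of mirror)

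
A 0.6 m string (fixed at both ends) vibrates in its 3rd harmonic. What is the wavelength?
λₙ = 2L/n = 0.4 m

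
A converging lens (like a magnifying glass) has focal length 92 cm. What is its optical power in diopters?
P = 1/f = 1.087 D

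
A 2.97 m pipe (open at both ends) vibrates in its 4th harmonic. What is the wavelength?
λₙ = 2L/n = 1.485 m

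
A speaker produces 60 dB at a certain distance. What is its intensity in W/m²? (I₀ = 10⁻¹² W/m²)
I = I₀·10^(β/10) = 1.00 × 10⁻⁶ W/m²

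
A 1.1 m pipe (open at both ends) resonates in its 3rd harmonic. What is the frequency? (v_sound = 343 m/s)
fₙ = nv/(2L) = 467.7 Hz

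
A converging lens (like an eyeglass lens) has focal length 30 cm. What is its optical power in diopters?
P = 1/f = 3.333 D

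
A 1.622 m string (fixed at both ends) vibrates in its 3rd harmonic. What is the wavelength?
λₙ = 2L/n = 1.081 m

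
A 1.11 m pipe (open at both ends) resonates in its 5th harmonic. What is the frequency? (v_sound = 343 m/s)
fₙ = nv/(2L) = 772.5 Hz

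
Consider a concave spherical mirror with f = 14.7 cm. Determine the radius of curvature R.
R = 2|f| = 29.4 cm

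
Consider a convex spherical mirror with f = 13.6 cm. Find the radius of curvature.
R = 2|f| = 27.2 cm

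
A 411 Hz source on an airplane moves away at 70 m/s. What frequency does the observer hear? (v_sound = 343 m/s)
f_obs = f·v/(v + v_s) = 341.3 Hz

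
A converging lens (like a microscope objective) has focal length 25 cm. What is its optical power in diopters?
P = 1/f = 4 D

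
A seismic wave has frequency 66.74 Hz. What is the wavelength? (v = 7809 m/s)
λ = v/f = 117 m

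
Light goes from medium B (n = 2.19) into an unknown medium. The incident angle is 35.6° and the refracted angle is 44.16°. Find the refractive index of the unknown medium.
n₂ = n₁·sin θ₁ / sin θ₂ = 1.83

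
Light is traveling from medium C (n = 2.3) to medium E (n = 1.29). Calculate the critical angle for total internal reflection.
θc = arcsin(n₂/n₁) = 34.12°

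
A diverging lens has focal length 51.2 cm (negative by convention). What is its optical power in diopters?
P = 1/f = -1.953 D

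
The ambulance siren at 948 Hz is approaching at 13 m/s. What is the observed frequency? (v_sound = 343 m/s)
f_obs = f·v/(v − v_s) = 985.3 Hz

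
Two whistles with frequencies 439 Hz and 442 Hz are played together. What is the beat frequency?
3 Hz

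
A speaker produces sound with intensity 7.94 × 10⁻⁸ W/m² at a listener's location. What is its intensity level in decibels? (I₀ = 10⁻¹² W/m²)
β = 10·log₁₀(I/I₀) = 49 dB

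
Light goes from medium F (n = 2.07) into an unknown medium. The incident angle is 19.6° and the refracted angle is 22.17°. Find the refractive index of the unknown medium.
n₂ = n₁·sin θ₁ / sin θ₂ = 1.84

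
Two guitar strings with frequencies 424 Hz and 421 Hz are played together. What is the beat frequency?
3 Hz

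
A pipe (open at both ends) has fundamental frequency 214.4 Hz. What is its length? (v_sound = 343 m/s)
L = v/(2f₁) = 0.7999 m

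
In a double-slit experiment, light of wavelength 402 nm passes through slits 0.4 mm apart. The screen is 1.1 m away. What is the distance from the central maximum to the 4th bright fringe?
y = mλL/d = 4.422 mm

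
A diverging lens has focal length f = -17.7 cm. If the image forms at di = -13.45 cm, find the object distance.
1/do = 1/f − 1/di → do = 56.02 cm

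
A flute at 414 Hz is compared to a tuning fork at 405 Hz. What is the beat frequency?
9 Hz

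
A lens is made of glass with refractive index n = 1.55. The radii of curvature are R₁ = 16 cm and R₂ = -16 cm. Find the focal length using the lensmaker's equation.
1/f = (n − 1)(1/R₁ − 1/R₂) → f = 14.55 cm (converging lens)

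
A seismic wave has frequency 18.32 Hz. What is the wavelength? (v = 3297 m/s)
λ = v/f = 180 m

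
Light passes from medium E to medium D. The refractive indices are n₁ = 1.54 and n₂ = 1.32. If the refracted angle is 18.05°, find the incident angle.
sin θ₁ = (n₂/n₁)·sin θ₂ → θ₁ = 15.4°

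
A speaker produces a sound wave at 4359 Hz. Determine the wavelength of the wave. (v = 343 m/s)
λ = v/f = 0.07869 m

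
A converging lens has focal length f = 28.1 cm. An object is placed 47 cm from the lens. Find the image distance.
1/di = 1/f − 1/do → di = 69.88 cm (real image)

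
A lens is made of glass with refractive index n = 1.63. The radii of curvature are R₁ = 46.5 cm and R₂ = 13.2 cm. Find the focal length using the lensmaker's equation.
1/f = (n − 1)(1/R₁ − 1/R₂) → f = -29.26 cm (diverging lens)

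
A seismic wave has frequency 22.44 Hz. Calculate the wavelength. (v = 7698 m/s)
λ = v/f = 343 m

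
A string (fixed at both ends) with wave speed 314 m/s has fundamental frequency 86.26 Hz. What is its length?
L = v/(2f₁) = 1.82 m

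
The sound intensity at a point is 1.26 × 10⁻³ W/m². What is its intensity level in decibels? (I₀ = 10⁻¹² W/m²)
β = 10·log₁₀(I/I₀) = 91 dB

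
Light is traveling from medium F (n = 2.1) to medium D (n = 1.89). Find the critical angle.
θc = arcsin(n₂/n₁) = 64.16°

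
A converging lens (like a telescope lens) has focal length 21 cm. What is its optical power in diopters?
P = 1/f = 4.762 D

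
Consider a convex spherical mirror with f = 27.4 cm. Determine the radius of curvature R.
R = 2|f| = 54.8 cm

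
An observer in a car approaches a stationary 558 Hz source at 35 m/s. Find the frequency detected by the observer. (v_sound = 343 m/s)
f_obs = f·(v + v_o)/v = 614.9 Hz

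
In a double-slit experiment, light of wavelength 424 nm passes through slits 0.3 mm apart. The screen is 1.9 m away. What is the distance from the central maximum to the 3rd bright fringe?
y = mλL/d = 8.056 mm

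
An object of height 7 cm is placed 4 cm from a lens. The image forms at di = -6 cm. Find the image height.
hi = (-di/do) × ho = 10.5 cm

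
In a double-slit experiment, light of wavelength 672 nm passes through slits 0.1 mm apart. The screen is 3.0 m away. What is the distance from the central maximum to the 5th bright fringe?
y = mλL/d = 100.8 mm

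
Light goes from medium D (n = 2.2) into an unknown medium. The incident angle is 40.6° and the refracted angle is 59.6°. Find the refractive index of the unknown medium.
n₂ = n₁·sin θ₁ / sin θ₂ = 1.66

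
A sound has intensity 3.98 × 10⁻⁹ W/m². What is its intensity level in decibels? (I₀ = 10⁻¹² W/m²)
β = 10·log₁₀(I/I₀) = 36 dB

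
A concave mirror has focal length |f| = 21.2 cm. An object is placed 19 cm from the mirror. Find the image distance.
f = +21.2 cm (concave); 1/di = 1/f − 1/do → di = -183.1 cm (virtual image, behind mirror)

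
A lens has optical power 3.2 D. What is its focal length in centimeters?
f = 1/P = 31.25 cm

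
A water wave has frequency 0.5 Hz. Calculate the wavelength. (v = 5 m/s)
λ = v/f = 10 m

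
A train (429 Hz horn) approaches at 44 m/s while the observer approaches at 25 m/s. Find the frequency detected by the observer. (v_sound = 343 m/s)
f_obs = f·(v + v_o)/(v − v_s) = 528 Hz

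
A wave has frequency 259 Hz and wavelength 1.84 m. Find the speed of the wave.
v = fλ = 476.6 m/s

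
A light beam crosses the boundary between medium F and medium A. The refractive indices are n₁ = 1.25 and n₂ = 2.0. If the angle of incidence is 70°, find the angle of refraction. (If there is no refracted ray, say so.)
sin θ₂ = (n₁/n₂)·sin θ₁ = 0.5873 → θ₂ = 35.97°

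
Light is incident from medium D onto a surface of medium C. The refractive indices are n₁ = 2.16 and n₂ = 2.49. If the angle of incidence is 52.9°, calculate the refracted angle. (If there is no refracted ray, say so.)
sin θ₂ = (n₁/n₂)·sin θ₁ = 0.6919 → θ₂ = 43.78°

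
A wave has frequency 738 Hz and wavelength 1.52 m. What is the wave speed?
v = fλ = 1122 m/s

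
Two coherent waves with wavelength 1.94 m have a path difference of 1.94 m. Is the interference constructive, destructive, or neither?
constructive — path difference = 1λ, a whole number of wavelengths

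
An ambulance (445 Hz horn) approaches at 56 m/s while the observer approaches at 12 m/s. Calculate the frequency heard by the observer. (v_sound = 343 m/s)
f_obs = f·(v + v_o)/(v − v_s) = 550.4 Hz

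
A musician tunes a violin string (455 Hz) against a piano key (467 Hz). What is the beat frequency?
12 Hz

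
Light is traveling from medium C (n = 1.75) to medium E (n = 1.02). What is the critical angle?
θc = arcsin(n₂/n₁) = 35.65°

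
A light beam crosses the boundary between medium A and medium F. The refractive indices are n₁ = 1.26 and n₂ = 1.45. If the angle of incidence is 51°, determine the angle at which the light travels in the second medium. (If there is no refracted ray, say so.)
sin θ₂ = (n₁/n₂)·sin θ₁ = 0.6753 → θ₂ = 42.48°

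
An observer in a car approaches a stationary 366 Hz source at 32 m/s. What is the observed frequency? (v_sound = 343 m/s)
f_obs = f·(v + v_o)/v = 400.1 Hz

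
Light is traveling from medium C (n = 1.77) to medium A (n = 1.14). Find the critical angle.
θc = arcsin(n₂/n₁) = 40.1°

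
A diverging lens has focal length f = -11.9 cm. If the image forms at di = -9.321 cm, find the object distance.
1/do = 1/f − 1/di → do = 43.01 cm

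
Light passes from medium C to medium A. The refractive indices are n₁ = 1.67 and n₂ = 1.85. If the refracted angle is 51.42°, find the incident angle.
sin θ₁ = (n₂/n₁)·sin θ₂ → θ₁ = 60°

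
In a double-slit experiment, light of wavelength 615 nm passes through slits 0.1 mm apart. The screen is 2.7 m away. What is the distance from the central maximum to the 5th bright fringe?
y = mλL/d = 83.03 mm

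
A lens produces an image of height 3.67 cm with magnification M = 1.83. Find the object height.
ho = |hi|/|M| = 2.005 cm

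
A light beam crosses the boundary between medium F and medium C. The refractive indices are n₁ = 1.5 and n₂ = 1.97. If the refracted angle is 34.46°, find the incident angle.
sin θ₁ = (n₂/n₁)·sin θ₂ → θ₁ = 48°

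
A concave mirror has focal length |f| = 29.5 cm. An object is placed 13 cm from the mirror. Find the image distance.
f = +29.5 cm (concave); 1/di = 1/f − 1/do → di = -23.24 cm (virtual image, behind mirror)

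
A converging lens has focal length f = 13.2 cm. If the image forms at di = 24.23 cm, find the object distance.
1/do = 1/f − 1/di → do = 29 cm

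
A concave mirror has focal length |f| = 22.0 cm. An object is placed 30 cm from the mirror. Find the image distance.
f = +22.0 cm (concave); 1/di = 1/f − 1/do → di = 82.5 cm (real image, in front of mirror)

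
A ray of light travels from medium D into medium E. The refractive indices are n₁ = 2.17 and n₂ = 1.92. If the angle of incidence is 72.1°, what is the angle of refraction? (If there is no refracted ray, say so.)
sin θ₂ = (n₁/n₂)·sin θ₁ = 1.075 > 1, so there is no refracted ray — the light undergoes total internal reflection.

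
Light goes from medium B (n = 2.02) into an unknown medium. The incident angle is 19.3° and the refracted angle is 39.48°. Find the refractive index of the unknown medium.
n₂ = n₁·sin θ₁ / sin θ₂ = 1.05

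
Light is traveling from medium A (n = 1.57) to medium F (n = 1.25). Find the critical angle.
θc = arcsin(n₂/n₁) = 52.77°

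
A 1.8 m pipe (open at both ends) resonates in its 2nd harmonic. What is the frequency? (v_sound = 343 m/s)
fₙ = nv/(2L) = 190.6 Hz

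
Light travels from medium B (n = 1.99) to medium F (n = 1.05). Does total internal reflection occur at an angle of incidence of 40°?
θc = arcsin(n₂/n₁) = 31.85°; 40° > θc, so yes — total internal reflection.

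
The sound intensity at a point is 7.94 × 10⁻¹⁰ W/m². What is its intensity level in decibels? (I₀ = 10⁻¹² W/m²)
β = 10·log₁₀(I/I₀) = 29 dB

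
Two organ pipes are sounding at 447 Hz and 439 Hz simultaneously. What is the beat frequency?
8 Hz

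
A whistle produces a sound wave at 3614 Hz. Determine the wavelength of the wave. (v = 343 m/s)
λ = v/f = 0.09491 m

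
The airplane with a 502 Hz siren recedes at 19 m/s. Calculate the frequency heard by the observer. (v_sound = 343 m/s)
f_obs = f·v/(v + v_s) = 475.7 Hz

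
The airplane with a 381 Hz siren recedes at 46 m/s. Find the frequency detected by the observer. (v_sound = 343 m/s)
f_obs = f·v/(v + v_s) = 335.9 Hz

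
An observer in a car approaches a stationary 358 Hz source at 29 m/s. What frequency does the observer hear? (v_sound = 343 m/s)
f_obs = f·(v + v_o)/v = 388.3 Hz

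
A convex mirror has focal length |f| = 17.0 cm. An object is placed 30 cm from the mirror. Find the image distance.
f = −17.0 cm (convex); 1/di = 1/f − 1/do → di = -10.85 cm (virtual image, behind mirror)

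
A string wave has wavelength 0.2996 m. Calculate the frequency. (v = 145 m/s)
f = v/λ = 484 Hz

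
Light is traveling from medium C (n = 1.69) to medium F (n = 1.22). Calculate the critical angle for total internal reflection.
θc = arcsin(n₂/n₁) = 46.21°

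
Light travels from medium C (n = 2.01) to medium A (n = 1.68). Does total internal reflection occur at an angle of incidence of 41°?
θc = arcsin(n₂/n₁) = 56.7°; 41° < θc, so no — the ray refracts.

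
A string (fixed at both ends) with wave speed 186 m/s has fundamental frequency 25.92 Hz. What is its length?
L = v/(2f₁) = 3.588 m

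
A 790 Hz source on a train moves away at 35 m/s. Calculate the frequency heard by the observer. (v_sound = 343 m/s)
f_obs = f·v/(v + v_s) = 716.9 Hz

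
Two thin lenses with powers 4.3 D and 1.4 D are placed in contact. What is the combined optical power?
P_total = P₁ + P₂ = 5.7 D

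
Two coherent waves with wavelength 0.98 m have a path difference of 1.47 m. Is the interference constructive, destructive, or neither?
destructive — path difference = 1.5λ, an odd multiple of λ/2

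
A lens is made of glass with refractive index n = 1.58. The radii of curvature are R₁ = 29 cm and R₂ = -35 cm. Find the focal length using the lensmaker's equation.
1/f = (n − 1)(1/R₁ − 1/R₂) → f = 27.34 cm (converging lens)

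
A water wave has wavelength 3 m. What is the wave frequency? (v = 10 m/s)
f = v/λ = 3.333 Hz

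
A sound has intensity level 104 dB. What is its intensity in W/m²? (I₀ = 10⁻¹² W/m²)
I = I₀·10^(β/10) = 2.51 × 10⁻² W/m²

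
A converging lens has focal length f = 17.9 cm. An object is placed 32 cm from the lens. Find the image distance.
1/di = 1/f − 1/do → di = 40.62 cm (real image)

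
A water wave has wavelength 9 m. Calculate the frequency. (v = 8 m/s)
f = v/λ = 0.8889 Hz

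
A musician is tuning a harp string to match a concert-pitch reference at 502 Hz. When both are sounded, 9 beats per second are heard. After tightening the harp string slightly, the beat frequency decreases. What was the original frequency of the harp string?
493 Hz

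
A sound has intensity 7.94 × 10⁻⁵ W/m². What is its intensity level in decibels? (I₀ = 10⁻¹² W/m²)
β = 10·log₁₀(I/I₀) = 79 dB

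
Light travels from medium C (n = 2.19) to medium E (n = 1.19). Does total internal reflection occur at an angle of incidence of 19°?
θc = arcsin(n₂/n₁) = 32.91°; 19° < θc, so no — the ray refracts.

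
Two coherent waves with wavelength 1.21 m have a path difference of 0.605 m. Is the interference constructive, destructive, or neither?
destructive — path difference = 0.5λ, an odd multiple of λ/2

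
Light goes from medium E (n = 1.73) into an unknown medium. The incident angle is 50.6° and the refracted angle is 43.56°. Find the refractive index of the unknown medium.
n₂ = n₁·sin θ₁ / sin θ₂ = 1.94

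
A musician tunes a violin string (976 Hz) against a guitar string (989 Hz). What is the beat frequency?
13 Hz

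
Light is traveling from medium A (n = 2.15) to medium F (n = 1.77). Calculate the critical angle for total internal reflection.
θc = arcsin(n₂/n₁) = 55.41°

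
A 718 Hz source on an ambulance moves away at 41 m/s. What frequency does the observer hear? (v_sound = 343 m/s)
f_obs = f·v/(v + v_s) = 641.3 Hz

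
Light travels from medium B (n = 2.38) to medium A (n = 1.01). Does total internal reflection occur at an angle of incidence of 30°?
θc = arcsin(n₂/n₁) = 25.11°; 30° > θc, so yes — total internal reflection.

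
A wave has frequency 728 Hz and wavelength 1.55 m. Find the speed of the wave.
v = fλ = 1128 m/s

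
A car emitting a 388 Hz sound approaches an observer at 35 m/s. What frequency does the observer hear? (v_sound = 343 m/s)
f_obs = f·v/(v − v_s) = 432.1 Hz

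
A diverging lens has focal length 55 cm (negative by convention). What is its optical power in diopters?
P = 1/f = -1.818 D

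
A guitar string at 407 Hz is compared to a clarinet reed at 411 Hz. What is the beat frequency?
4 Hz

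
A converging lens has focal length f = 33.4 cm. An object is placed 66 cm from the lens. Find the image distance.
1/di = 1/f − 1/do → di = 67.62 cm (real image)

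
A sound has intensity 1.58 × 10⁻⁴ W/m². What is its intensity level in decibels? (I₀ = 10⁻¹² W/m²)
β = 10·log₁₀(I/I₀) = 81.99 dB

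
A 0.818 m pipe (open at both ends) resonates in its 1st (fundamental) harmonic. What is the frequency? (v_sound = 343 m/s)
fₙ = nv/(2L) = 209.7 Hz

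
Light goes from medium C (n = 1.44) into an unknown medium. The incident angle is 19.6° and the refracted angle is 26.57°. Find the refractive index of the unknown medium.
n₂ = n₁·sin θ₁ / sin θ₂ = 1.08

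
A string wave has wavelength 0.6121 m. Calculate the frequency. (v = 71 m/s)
f = v/λ = 116 Hz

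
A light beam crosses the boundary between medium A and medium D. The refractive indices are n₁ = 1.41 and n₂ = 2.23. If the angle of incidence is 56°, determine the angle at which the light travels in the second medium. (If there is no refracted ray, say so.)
sin θ₂ = (n₁/n₂)·sin θ₁ = 0.5242 → θ₂ = 31.61°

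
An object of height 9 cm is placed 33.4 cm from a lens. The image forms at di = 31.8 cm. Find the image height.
hi = (-di/do) × ho = -8.569 cm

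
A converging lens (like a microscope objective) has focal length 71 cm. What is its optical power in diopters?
P = 1/f = 1.408 D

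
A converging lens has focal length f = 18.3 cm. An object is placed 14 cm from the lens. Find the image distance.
1/di = 1/f − 1/do → di = -59.58 cm (virtual image)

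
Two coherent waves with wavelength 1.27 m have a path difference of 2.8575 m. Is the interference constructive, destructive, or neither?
neither (partial) — path difference = 2.25λ, neither a whole number of wavelengths nor an odd multiple of λ/2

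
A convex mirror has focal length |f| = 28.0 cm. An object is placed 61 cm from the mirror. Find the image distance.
f = −28.0 cm (convex); 1/di = 1/f − 1/do → di = -19.19 cm (virtual image, behind mirror)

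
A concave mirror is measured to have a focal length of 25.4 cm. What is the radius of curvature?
R = 2|f| = 50.8 cm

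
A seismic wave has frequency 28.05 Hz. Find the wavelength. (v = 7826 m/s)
λ = v/f = 279 m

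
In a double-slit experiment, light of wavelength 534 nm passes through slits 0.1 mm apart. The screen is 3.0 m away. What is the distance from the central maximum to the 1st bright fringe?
y = mλL/d = 16.02 mm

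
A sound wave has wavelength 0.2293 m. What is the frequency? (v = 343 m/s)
f = v/λ = 1496 Hz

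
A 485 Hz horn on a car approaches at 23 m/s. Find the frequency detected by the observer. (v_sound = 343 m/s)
f_obs = f·v/(v − v_s) = 519.9 Hz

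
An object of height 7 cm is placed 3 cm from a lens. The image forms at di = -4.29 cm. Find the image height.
hi = (-di/do) × ho = 10.01 cm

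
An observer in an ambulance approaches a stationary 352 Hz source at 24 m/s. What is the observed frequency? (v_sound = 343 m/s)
f_obs = f·(v + v_o)/v = 376.6 Hz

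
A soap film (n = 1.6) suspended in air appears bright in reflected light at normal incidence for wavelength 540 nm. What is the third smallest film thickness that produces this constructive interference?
2nt = (m − ½)λ with m = 3 → t = (m − ½)λ/(2n) = 421.9 nm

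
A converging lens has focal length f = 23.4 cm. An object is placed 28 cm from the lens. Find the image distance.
1/di = 1/f − 1/do → di = 142.4 cm (real image)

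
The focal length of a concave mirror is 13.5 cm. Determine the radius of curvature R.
R = 2|f| = 27 cm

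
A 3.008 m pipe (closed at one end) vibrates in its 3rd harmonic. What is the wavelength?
λₙ = 4L/n = 4.011 m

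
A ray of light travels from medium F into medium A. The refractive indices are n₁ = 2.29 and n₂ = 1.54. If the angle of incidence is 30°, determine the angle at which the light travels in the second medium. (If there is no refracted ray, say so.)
sin θ₂ = (n₁/n₂)·sin θ₁ = 0.7435 → θ₂ = 48.03°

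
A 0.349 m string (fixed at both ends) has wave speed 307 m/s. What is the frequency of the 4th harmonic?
fₙ = nv/(2L) = 1759 Hz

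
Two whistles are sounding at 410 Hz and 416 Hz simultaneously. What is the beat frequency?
6 Hz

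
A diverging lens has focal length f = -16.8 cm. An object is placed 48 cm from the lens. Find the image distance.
1/di = 1/f − 1/do → di = -12.44 cm (virtual image)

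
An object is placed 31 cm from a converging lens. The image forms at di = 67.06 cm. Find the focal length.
1/f = 1/do + 1/di → f = 21.2 cm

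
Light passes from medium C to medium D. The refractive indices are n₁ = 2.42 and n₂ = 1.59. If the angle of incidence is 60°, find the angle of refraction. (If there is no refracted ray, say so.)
sin θ₂ = (n₁/n₂)·sin θ₁ = 1.318 > 1, so there is no refracted ray — the light undergoes total internal reflection.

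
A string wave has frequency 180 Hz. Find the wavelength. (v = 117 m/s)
λ = v/f = 0.65 m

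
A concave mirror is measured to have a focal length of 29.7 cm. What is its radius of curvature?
R = 2|f| = 59.4 cm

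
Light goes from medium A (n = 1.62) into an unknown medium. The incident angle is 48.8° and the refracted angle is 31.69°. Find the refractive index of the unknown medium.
n₂ = n₁·sin θ₁ / sin θ₂ = 2.32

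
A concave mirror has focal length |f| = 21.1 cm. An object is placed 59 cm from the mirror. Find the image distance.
f = +21.1 cm (concave); 1/di = 1/f − 1/do → di = 32.85 cm (real image, in front of mirror)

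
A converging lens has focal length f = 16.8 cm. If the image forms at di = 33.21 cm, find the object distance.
1/do = 1/f − 1/di → do = 34 cm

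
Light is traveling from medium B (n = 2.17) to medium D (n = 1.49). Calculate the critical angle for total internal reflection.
θc = arcsin(n₂/n₁) = 43.36°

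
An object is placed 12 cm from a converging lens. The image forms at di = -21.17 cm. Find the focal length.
1/f = 1/do + 1/di → f = 27.7 cm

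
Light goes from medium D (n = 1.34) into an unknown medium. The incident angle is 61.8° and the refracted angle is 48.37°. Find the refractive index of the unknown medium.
n₂ = n₁·sin θ₁ / sin θ₂ = 1.58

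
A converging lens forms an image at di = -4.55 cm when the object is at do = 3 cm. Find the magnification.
M = −di/do = 1.517 (upright image)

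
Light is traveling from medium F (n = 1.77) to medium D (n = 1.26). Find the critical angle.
θc = arcsin(n₂/n₁) = 45.39°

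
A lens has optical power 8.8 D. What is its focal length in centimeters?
f = 1/P = 11.36 cm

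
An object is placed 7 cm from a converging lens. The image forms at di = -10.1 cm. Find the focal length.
1/f = 1/do + 1/di → f = 22.81 cm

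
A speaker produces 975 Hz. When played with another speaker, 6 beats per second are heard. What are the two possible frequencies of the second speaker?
f₂ = 975 ± 6 Hz → 981 Hz or 969 Hz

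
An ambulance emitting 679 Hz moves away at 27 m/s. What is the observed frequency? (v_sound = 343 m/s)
f_obs = f·v/(v + v_s) = 629.5 Hz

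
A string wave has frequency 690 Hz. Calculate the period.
T = 1/f = 0.001449 s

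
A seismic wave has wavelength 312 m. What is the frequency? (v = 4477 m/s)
f = v/λ = 14.35 Hz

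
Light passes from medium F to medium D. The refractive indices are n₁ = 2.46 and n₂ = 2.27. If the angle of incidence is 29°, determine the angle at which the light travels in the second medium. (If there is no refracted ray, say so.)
sin θ₂ = (n₁/n₂)·sin θ₁ = 0.5254 → θ₂ = 31.69°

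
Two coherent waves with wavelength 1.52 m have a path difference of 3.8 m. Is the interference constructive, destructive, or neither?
destructive — path difference = 2.5λ, an odd multiple of λ/2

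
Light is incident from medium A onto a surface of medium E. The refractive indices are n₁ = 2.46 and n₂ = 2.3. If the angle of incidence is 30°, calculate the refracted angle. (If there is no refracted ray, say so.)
sin θ₂ = (n₁/n₂)·sin θ₁ = 0.5348 → θ₂ = 32.33°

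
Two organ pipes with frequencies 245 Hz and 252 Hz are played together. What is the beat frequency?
7 Hz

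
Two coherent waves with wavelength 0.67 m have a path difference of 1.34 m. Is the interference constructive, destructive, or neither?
constructive — path difference = 2λ, a whole number of wavelengths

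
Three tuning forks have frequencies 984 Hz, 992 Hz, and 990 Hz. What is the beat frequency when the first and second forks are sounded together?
8 Hz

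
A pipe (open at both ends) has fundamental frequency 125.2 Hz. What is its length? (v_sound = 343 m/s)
L = v/(2f₁) = 1.37 m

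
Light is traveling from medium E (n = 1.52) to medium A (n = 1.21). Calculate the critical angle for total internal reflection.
θc = arcsin(n₂/n₁) = 52.75°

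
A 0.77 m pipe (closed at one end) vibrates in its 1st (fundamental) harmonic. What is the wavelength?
λₙ = 4L/n = 3.08 m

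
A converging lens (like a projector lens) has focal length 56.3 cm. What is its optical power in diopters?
P = 1/f = 1.776 D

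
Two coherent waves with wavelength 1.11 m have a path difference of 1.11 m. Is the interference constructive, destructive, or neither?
constructive — path difference = 1λ, a whole number of wavelengths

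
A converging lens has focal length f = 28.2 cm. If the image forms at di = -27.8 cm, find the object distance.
1/do = 1/f − 1/di → do = 14 cm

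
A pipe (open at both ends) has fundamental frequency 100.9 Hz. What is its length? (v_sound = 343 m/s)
L = v/(2f₁) = 1.7 m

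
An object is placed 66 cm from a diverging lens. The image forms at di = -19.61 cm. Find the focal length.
1/f = 1/do + 1/di → f = -27.9 cm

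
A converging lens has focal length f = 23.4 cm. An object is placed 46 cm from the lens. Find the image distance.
1/di = 1/f − 1/do → di = 47.63 cm (real image)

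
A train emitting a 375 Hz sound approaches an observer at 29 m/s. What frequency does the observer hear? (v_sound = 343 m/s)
f_obs = f·v/(v − v_s) = 409.6 Hz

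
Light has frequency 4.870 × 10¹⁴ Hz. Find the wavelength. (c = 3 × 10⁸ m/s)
λ = c/f = 616 nm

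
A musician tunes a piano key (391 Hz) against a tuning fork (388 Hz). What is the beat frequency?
3 Hz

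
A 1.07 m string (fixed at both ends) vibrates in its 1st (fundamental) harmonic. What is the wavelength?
λₙ = 2L/n = 2.14 m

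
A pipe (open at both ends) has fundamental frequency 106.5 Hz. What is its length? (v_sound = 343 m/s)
L = v/(2f₁) = 1.61 m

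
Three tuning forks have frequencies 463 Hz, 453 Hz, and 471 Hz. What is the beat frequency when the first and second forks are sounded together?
10 Hz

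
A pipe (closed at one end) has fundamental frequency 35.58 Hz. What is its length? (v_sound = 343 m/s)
L = v/(4f₁) = 2.41 m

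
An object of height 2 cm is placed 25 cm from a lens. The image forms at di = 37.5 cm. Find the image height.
hi = (-di/do) × ho = -3 cm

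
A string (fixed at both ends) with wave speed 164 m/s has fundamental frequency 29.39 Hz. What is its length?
L = v/(2f₁) = 2.79 m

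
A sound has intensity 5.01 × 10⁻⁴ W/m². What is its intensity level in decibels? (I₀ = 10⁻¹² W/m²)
β = 10·log₁₀(I/I₀) = 87 dB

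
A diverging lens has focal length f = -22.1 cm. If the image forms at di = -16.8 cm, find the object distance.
1/do = 1/f − 1/di → do = 70.05 cm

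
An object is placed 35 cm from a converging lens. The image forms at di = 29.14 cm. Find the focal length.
1/f = 1/do + 1/di → f = 15.9 cm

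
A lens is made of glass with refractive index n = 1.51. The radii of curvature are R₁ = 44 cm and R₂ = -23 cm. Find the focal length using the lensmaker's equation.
1/f = (n − 1)(1/R₁ − 1/R₂) → f = 29.62 cm (converging lens)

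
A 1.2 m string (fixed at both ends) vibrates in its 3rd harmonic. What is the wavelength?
λₙ = 2L/n = 0.8 m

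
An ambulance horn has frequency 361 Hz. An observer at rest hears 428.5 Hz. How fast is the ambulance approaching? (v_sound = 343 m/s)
v_s = v·(1 − f/f_obs) = 54.03 m/s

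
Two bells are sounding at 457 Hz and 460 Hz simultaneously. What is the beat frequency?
3 Hz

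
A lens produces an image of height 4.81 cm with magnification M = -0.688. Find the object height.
ho = |hi|/|M| = 6.991 cm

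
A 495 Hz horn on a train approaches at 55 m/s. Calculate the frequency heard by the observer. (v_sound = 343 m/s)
f_obs = f·v/(v − v_s) = 589.5 Hz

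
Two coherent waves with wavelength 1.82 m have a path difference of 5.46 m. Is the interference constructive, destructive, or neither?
constructive — path difference = 3λ, a whole number of wavelengths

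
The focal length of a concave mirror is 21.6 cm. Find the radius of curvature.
R = 2|f| = 43.2 cm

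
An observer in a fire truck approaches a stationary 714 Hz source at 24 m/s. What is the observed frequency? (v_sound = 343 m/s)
f_obs = f·(v + v_o)/v = 764 Hz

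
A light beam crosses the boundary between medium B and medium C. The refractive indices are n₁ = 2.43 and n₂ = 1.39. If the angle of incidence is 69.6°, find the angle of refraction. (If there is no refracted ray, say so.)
sin θ₂ = (n₁/n₂)·sin θ₁ = 1.639 > 1, so there is no refracted ray — the light undergoes total internal reflection.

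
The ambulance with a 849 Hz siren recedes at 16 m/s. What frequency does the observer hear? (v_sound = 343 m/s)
f_obs = f·v/(v + v_s) = 811.2 Hz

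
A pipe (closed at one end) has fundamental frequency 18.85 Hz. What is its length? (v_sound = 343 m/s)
L = v/(4f₁) = 4.549 m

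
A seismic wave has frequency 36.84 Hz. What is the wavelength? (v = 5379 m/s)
λ = v/f = 146 m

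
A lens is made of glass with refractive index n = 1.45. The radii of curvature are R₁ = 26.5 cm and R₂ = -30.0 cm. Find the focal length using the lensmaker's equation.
1/f = (n − 1)(1/R₁ − 1/R₂) → f = 31.27 cm (converging lens)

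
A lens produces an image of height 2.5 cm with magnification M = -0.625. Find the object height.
ho = |hi|/|M| = 4 cm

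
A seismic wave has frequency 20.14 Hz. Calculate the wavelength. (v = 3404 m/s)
λ = v/f = 169 m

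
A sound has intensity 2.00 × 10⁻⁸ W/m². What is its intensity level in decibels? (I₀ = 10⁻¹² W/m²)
β = 10·log₁₀(I/I₀) = 43.01 dB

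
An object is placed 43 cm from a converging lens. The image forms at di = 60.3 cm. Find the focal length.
1/f = 1/do + 1/di → f = 25.1 cm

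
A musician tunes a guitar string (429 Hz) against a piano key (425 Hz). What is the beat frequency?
4 Hz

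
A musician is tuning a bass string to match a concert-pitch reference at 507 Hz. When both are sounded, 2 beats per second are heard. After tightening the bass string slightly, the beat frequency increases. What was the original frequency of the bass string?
509 Hz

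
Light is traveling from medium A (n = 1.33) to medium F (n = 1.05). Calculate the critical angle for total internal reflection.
θc = arcsin(n₂/n₁) = 52.14°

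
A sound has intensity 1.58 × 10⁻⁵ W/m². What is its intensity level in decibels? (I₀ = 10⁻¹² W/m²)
β = 10·log₁₀(I/I₀) = 71.99 dB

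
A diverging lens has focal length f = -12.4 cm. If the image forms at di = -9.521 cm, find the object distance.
1/do = 1/f − 1/di → do = 41.01 cm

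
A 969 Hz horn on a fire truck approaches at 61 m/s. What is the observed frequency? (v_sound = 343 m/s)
f_obs = f·v/(v − v_s) = 1179 Hz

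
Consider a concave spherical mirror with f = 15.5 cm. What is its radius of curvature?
R = 2|f| = 31 cm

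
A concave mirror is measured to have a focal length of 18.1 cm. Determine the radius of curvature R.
R = 2|f| = 36.2 cm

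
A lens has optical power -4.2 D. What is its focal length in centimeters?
f = 1/P = -23.81 cm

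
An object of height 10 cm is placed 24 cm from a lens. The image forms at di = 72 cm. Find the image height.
hi = (-di/do) × ho = -30 cm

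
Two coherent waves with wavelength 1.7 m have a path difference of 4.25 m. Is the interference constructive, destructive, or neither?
destructive — path difference = 2.5λ, an odd multiple of λ/2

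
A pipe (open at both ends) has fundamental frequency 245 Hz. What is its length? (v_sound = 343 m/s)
L = v/(2f₁) = 0.7 m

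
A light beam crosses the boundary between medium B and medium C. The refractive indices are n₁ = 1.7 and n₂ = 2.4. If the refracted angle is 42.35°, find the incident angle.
sin θ₁ = (n₂/n₁)·sin θ₂ → θ₁ = 72°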